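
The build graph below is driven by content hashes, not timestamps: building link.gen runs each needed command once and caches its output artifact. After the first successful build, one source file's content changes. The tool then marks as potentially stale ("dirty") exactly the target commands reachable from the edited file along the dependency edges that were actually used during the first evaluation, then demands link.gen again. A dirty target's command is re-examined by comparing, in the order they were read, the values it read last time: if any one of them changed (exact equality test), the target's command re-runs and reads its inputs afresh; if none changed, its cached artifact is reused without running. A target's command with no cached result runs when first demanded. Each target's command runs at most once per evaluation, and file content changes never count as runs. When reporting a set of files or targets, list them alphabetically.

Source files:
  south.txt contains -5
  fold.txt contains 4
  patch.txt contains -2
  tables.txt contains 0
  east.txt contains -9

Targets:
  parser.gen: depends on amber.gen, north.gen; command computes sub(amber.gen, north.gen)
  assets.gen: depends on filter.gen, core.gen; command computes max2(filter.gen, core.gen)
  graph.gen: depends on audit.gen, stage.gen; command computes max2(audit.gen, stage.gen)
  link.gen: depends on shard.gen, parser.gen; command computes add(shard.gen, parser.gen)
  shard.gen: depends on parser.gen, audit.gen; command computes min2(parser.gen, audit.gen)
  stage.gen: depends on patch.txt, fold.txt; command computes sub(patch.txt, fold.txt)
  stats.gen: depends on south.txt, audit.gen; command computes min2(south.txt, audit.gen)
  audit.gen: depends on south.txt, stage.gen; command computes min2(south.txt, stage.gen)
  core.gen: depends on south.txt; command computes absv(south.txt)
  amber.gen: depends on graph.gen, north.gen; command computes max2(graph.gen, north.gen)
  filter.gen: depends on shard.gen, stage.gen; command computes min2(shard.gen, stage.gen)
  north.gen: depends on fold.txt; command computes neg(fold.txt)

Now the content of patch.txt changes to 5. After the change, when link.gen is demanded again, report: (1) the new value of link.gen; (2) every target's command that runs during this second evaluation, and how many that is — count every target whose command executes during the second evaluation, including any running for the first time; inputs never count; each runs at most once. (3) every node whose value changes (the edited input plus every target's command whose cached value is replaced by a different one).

link.gen now evaluates to 0.
Run set: amber.gen, audit.gen, graph.gen, link.gen, parser.gen, shard.gen, stage.gen (7 run).
Changed values: amber.gen, audit.gen, graph.gen, link.gen, parser.gen, patch.txt, shard.gen, stage.gen.

Initial pass — values computed on the first demand:
  north.gen = neg(4) = -4
  stage.gen = sub(-2, 4) = -6
  audit.gen = min2(-5, -6) = -6
  graph.gen = max2(-6, -6) = -6
  amber.gen = max2(-6, -4) = -4
  parser.gen = sub(-4, -4) = 0
  shard.gen = min2(0, -6) = -6
  link.gen = add(-6, 0) = -6

Second demand — change propagation:
  stage.gen: re-runs because patch.txt -2->5; new result 1.
  audit.gen: re-runs because stage.gen -6->1; new result -5.
  graph.gen: re-runs because audit.gen -6->-5; stage.gen -6->1; new result 1.
  amber.gen: re-runs because graph.gen -6->1; new result 1.
  parser.gen: re-runs because amber.gen -4->1; new result 5.
  shard.gen: re-runs because parser.gen 0->5; audit.gen -6->-5; new result -5.
  link.gen: re-runs because shard.gen -6->-5; parser.gen 0->5; new result 0.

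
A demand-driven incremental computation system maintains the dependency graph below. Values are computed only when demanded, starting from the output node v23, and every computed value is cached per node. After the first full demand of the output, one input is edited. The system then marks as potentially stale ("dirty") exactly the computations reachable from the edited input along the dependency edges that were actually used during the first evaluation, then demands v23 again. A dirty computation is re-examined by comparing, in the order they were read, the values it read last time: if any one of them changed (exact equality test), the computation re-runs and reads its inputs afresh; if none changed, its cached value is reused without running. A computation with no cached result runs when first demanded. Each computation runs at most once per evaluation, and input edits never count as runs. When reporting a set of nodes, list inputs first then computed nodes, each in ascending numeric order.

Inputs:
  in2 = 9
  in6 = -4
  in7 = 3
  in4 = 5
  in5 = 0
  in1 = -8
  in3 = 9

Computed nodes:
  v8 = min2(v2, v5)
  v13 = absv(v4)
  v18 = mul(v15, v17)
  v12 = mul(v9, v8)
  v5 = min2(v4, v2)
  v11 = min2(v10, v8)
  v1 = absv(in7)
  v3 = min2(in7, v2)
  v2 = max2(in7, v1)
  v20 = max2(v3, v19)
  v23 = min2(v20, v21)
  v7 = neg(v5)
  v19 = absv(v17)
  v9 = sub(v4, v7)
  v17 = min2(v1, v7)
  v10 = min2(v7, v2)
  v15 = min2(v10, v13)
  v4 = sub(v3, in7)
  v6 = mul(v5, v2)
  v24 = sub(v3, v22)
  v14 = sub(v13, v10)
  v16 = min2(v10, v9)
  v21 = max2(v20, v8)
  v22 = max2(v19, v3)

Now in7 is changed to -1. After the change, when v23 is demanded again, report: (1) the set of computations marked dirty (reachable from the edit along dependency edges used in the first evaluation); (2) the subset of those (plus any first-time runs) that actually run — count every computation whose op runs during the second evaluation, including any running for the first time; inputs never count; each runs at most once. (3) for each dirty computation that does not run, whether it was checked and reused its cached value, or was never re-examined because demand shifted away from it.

First evaluation (everything demanded from the output):
  v1 = absv(3) = 3
  v2 = max2(3, 3) = 3
  v3 = min2(3, 3) = 3
  v4 = sub(3, 3) = 0
  v5 = min2(0, 3) = 0
  v7 = neg(0) = 0
  v8 = min2(3, 0) = 0
  v17 = min2(3, 0) = 0
  v19 = absv(0) = 0
  v20 = max2(3, 0) = 3
  v21 = max2(3, 0) = 3
  v23 = min2(3, 3) = 3

Propagation after the edit:
  v1: runs — in7 3->-1; result 1.
  v2: runs — in7 3->-1; v1 3->1; result 1.
  v3: runs — in7 3->-1; v2 3->1; result -1.
  v4: runs — v3 3->-1; in7 3->-1; result 0 (same value as before).
  v5: runs — v2 3->1; result 0 (same value as before).
  v7: checked — values it read are unchanged (v5 unchanged); reused cached 0 without running.
  v8: runs — v2 3->1; result 0 (same value as before).
  v17: runs — v1 3->1; result 0 (same value as before).
  v19: checked — values it read are unchanged (v17 unchanged); reused cached 0 without running.
  v20: runs — v3 3->-1; result 0.
  v21: runs — v20 3->0; result 0.
  v23: runs — v20 3->0; v21 3->0; result 0.

Key observation: the cutoff stops propagation at v7 — its inputs' values are unchanged, so it reuses its cache.

Marked dirty: v1, v2, v3, v4, v5, v7, v8, v17, v19, v20, v21, v23.
Computations that run: v1, v2, v3, v4, v5, v8, v17, v20, v21, v23 — 10 in total.
Checked but reused from cache: v7, v19.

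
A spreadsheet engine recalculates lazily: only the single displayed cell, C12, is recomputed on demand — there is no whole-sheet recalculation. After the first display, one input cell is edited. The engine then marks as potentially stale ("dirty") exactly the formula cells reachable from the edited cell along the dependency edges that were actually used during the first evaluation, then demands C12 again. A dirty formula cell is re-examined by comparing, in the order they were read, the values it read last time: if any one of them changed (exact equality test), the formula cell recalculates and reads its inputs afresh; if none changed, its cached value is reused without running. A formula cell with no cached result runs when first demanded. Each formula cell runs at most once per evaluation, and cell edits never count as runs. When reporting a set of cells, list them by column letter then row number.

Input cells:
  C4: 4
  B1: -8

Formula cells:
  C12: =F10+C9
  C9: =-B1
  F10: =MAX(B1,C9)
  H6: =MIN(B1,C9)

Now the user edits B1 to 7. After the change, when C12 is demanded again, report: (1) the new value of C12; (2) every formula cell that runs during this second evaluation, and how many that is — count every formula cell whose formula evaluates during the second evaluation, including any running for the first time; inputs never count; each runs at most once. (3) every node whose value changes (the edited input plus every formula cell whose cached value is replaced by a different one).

First evaluation (everything demanded from the output):
  C9 = -(-8) = 8
  F10 = MAX(-8, 8) = 8
  C12 = 8 + 8 = 16

Propagation after the edit:
  C9: runs — B1 -8->7; result -7.
  F10: runs — B1 -8->7; C9 8->-7; result 7.
  C12: runs — F10 8->7; C9 8->-7; result 0.

New value of C12: 0.
Formula cells that run: C9, C12, F10 — 3 in total.
Values that change: B1, C9, C12, F10.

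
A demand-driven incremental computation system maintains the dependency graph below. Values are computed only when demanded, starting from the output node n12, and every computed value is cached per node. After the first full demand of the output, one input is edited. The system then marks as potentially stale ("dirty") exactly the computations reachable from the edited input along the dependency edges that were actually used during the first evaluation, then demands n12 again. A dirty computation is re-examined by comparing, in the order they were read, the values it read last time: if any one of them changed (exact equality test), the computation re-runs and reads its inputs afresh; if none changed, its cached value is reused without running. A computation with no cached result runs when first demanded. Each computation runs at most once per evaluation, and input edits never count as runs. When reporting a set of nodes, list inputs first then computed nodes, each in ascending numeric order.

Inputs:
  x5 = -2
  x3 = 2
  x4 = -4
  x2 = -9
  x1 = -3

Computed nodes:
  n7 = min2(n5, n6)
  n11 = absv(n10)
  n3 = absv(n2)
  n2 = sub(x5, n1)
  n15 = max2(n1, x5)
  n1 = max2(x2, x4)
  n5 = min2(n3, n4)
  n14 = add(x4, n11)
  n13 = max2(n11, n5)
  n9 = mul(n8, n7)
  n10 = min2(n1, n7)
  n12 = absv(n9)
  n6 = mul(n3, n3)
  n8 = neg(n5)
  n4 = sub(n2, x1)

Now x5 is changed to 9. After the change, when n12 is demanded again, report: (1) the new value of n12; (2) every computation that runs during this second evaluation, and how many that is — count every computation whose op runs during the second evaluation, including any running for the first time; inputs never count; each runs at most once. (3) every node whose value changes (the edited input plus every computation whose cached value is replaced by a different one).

First evaluation (everything demanded from the output):
  n1 = max2(-9, -4) = -4
  n2 = sub(-2, -4) = 2
  n3 = absv(2) = 2
  n4 = sub(2, -3) = 5
  n5 = min2(2, 5) = 2
  n6 = mul(2, 2) = 4
  n7 = min2(2, 4) = 2
  n8 = neg(2) = -2
  n9 = mul(-2, 2) = -4
  n12 = absv(-4) = 4

Propagation after the edit:
  n2: runs — x5 -2->9; result 13.
  n3: runs — n2 2->13; result 13.
  n4: runs — n2 2->13; result 16.
  n5: runs — n3 2->13; n4 5->16; result 13.
  n6: runs — n3 2->13; n3 2->13; result 169.
  n7: runs — n5 2->13; n6 4->169; result 13.
  n8: runs — n5 2->13; result -13.
  n9: runs — n8 -2->-13; n7 2->13; result -169.
  n12: runs — n9 -4->-169; result 169.

New value of n12: 169.
Computations that run: n2, n3, n4, n5, n6, n7, n8, n9, n12 — 9 in total.
Values that change: x5, n2, n3, n4, n5, n6, n7, n8, n9, n12.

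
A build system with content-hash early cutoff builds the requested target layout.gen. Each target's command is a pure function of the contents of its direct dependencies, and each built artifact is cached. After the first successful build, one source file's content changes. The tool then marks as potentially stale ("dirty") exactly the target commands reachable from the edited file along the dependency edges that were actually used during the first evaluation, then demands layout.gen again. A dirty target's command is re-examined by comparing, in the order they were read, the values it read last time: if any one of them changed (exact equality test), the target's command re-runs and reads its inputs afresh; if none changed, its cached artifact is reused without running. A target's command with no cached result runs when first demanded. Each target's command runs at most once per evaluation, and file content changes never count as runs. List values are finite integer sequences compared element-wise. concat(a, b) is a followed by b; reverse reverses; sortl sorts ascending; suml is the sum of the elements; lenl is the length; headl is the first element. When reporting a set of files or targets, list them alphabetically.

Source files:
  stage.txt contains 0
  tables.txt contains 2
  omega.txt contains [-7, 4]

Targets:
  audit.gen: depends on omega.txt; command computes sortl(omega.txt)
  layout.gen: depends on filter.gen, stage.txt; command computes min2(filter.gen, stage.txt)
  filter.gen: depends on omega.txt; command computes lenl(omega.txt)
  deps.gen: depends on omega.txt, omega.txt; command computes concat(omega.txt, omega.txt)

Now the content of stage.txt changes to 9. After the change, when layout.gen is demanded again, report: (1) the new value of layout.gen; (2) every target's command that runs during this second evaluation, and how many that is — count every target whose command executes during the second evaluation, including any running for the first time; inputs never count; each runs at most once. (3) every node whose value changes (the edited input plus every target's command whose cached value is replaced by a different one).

New value of layout.gen: 2.
Target commands that run: layout.gen — 1 in total.
Values that change: layout.gen, stage.txt.

First evaluation (everything demanded from the output):
  filter.gen = lenl([-7, 4]) = 2
  layout.gen = min2(2, 0) = 0

Propagation after the edit:
  layout.gen: runs — stage.txt 0->9; result 2.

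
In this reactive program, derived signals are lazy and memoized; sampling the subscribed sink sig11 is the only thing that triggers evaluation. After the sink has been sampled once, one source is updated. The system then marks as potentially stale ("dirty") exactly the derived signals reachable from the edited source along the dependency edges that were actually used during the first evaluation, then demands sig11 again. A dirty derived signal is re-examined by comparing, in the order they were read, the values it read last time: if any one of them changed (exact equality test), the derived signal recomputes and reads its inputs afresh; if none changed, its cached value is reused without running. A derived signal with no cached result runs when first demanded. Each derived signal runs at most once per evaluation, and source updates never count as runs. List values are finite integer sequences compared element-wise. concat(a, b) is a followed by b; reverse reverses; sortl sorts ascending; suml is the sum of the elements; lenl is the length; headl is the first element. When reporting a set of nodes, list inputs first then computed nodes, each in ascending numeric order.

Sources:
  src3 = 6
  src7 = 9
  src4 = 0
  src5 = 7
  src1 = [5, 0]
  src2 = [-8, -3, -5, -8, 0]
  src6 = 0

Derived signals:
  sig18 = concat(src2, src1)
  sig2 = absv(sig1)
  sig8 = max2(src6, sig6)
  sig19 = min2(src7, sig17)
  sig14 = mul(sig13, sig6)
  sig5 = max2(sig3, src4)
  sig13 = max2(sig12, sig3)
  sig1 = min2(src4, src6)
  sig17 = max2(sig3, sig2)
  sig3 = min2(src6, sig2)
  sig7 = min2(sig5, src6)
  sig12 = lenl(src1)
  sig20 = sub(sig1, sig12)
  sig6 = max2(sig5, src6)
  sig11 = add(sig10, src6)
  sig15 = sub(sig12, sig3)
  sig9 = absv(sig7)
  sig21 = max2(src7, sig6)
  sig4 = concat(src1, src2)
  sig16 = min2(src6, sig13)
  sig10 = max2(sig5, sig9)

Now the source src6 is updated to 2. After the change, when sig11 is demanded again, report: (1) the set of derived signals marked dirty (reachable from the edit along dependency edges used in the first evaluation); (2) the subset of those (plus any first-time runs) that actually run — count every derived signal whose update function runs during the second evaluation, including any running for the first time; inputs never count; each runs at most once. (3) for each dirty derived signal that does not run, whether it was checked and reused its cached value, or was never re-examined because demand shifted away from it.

First demand of the output computes:
  sig1 = min2(0, 0) = 0
  sig2 = absv(0) = 0
  sig3 = min2(0, 0) = 0
  sig5 = max2(0, 0) = 0
  sig7 = min2(0, 0) = 0
  sig9 = absv(0) = 0
  sig10 = max2(0, 0) = 0
  sig11 = add(0, 0) = 0

After the edit, cleaning proceeds:
  sig1: a read changed (src6 0->2) — executes, giving 0 — identical to its old value.
  sig2: dirty, but its reads are unchanged (sig1 unchanged); cached 0 stands.
  sig3: a read changed (src6 0->2) — executes, giving 0 — identical to its old value.
  sig5: dirty, but its reads are unchanged (sig3 unchanged, src4 unchanged); cached 0 stands.
  sig7: a read changed (src6 0->2) — executes, giving 0 — identical to its old value.
  sig9: dirty, but its reads are unchanged (sig7 unchanged); cached 0 stands.
  sig10: dirty, but its reads are unchanged (sig5 unchanged, sig9 unchanged); cached 0 stands.
  sig11: a read changed (src6 0->2) — executes, giving 2.

Note where the cutoff bites: sig2 is checked, finds nothing changed, and keeps its cache.

The edit dirties: sig1, sig2, sig3, sig5, sig7, sig9, sig10, sig11.
4 derived signals run: sig1, sig3, sig7, sig11.
Cache hits after checking: sig2, sig5, sig9, sig10.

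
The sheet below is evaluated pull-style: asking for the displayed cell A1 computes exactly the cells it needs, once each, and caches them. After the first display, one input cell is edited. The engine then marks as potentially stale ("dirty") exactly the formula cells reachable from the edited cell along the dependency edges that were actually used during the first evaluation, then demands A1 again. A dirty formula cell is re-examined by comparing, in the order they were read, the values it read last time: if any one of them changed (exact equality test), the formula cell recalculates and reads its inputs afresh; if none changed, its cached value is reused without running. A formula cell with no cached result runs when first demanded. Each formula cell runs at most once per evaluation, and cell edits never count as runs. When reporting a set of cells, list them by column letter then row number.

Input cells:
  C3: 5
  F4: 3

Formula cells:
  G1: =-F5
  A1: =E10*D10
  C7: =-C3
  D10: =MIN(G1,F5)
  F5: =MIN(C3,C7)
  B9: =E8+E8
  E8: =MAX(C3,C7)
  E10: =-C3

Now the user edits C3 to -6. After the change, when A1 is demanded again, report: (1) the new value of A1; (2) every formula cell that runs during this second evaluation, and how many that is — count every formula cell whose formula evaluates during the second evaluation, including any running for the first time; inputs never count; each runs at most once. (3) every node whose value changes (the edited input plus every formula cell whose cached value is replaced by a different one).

Demanding A1 again yields -36.
6 formula cells run: A1, C7, D10, E10, F5, G1.
The nodes whose values change: A1, C3, C7, D10, E10, F5, G1.

First demand of the output computes:
  C7 = -(5) = -5
  E10 = -(5) = -5
  F5 = MIN(5, -5) = -5
  G1 = -(-5) = 5
  D10 = MIN(5, -5) = -5
  A1 = -5 * -5 = 25

After the edit, cleaning proceeds:
  C7: a read changed (C3 5->-6) — executes, giving 6.
  E10: a read changed (C3 5->-6) — executes, giving 6.
  F5: a read changed (C3 5->-6; C7 -5->6) — executes, giving -6.
  G1: a read changed (F5 -5->-6) — executes, giving 6.
  D10: a read changed (G1 5->6; F5 -5->-6) — executes, giving -6.
  A1: a read changed (E10 -5->6; D10 -5->-6) — executes, giving -36.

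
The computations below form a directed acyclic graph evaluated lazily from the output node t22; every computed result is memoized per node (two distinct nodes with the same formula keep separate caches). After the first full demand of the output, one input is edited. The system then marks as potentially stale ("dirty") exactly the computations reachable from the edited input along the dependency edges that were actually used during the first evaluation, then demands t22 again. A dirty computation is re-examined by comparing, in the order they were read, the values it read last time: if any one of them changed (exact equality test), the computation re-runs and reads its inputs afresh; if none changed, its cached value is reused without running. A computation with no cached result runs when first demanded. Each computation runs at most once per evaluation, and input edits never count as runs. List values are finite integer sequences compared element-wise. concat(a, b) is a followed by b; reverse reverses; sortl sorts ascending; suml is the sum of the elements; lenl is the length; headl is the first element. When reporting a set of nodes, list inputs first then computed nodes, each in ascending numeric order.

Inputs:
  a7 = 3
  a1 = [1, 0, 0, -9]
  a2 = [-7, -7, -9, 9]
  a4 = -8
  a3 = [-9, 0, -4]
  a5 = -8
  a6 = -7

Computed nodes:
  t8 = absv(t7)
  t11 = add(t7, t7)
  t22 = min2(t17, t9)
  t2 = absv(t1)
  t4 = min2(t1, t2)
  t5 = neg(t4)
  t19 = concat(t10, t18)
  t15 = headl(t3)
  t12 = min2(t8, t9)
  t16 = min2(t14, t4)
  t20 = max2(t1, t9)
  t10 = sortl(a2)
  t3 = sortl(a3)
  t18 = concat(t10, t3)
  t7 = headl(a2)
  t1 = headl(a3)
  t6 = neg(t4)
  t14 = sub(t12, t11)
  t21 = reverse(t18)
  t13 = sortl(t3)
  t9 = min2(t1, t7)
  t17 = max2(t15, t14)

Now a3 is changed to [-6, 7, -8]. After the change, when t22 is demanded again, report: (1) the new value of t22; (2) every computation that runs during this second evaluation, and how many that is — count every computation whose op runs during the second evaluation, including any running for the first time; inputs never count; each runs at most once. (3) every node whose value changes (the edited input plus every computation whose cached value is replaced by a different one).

First demand of the output computes:
  t1 = headl([-9, 0, -4]) = -9
  t3 = sortl([-9, 0, -4]) = [-9, -4, 0]
  t7 = headl([-7, -7, -9, 9]) = -7
  t8 = absv(-7) = 7
  t9 = min2(-9, -7) = -9
  t11 = add(-7, -7) = -14
  t12 = min2(7, -9) = -9
  t14 = sub(-9, -14) = 5
  t15 = headl([-9, -4, 0]) = -9
  t17 = max2(-9, 5) = 5
  t22 = min2(5, -9) = -9

After the edit, cleaning proceeds:
  t1: a read changed (a3 [-9, 0, -4]->[-6, 7, -8]) — executes, giving -6.
  t3: a read changed (a3 [-9, 0, -4]->[-6, 7, -8]) — executes, giving [-8, -6, 7].
  t9: a read changed (t1 -9->-6) — executes, giving -7.
  t12: a read changed (t9 -9->-7) — executes, giving -7.
  t14: a read changed (t12 -9->-7) — executes, giving 7.
  t15: a read changed (t3 [-9, -4, 0]->[-8, -6, 7]) — executes, giving -8.
  t17: a read changed (t15 -9->-8; t14 5->7) — executes, giving 7.
  t22: a read changed (t17 5->7; t9 -9->-7) — executes, giving -7.

Demanding t22 again yields -7.
8 computations run: t1, t3, t9, t12, t14, t15, t17, t22.
The nodes whose values change: a3, t1, t3, t9, t12, t14, t15, t17, t22.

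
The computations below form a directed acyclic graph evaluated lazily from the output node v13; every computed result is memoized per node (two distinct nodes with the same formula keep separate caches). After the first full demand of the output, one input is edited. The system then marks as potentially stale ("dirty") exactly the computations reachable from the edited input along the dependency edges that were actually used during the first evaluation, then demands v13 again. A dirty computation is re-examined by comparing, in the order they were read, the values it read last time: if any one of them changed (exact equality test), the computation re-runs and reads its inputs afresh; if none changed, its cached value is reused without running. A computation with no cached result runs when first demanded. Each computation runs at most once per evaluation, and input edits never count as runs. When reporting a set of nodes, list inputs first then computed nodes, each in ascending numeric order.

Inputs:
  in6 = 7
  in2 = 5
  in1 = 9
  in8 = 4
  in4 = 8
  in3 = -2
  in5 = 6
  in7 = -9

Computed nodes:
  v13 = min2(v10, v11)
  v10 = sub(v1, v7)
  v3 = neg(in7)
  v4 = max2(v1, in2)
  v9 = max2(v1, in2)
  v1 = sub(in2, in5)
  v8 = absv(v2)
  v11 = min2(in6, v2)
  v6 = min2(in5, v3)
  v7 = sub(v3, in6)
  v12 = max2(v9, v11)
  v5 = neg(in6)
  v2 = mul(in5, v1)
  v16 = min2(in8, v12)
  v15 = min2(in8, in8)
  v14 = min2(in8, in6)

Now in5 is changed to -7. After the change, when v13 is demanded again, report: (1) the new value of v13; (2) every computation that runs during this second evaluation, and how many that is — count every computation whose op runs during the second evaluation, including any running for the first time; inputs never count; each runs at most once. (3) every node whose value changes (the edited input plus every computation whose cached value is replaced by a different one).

Demanding v13 again yields -84.
5 computations run: v1, v2, v10, v11, v13.
The nodes whose values change: in5, v1, v2, v10, v11, v13.

First demand of the output computes:
  v1 = sub(5, 6) = -1
  v2 = mul(6, -1) = -6
  v3 = neg(-9) = 9
  v7 = sub(9, 7) = 2
  v10 = sub(-1, 2) = -3
  v11 = min2(7, -6) = -6
  v13 = min2(-3, -6) = -6

After the edit, cleaning proceeds:
  v1: a read changed (in5 6->-7) — executes, giving 12.
  v2: a read changed (in5 6->-7; v1 -1->12) — executes, giving -84.
  v10: a read changed (v1 -1->12) — executes, giving 10.
  v11: a read changed (v2 -6->-84) — executes, giving -84.
  v13: a read changed (v10 -3->10; v11 -6->-84) — executes, giving -84.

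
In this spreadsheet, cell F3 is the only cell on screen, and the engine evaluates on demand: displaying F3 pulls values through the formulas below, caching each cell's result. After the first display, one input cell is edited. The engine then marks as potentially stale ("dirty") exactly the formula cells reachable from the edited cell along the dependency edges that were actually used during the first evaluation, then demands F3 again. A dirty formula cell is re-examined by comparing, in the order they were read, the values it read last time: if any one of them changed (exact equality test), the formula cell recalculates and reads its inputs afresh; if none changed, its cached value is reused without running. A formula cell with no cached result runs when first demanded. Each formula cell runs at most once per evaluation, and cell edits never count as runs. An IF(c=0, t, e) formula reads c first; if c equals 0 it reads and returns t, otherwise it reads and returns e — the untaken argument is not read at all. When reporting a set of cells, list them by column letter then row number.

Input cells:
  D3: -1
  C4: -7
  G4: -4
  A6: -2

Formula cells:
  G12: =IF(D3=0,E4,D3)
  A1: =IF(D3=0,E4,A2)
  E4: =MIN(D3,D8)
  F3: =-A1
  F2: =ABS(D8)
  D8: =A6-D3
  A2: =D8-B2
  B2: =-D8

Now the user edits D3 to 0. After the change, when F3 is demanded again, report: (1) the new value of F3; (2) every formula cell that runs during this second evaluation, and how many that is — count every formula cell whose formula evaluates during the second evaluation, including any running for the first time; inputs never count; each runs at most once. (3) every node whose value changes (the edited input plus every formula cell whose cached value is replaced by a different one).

Initial pass — values computed on the first demand:
  D8 = -2 - -1 = -1
  B2 = -(-1) = 1
  A2 = -1 - 1 = -2
  A1 = IF(D3=0: D3=-1 -> else branch A2) = -2
  F3 = -(-2) = 2

Second demand — change propagation:
  D8: re-runs because D3 -1->0; new result -2.
  B2: dirty yet unreached — the second evaluation never asks for it.
  A2: dirty yet unreached — the second evaluation never asks for it.
  E4: newly demanded (no cache) — executes and yields -2.
  A1: re-runs because D3 -1->0; new result -2 (unchanged).
  F3: re-examined; everything it read last time is the same (A1 unchanged) — cache 2 kept, no run.

The important point: the flipped condition redirects demand; A2, B2 are left stale, never re-checked.

F3 now evaluates to 2.
Run set: A1, D8, E4 (3 run).
Changed values: D3, D8.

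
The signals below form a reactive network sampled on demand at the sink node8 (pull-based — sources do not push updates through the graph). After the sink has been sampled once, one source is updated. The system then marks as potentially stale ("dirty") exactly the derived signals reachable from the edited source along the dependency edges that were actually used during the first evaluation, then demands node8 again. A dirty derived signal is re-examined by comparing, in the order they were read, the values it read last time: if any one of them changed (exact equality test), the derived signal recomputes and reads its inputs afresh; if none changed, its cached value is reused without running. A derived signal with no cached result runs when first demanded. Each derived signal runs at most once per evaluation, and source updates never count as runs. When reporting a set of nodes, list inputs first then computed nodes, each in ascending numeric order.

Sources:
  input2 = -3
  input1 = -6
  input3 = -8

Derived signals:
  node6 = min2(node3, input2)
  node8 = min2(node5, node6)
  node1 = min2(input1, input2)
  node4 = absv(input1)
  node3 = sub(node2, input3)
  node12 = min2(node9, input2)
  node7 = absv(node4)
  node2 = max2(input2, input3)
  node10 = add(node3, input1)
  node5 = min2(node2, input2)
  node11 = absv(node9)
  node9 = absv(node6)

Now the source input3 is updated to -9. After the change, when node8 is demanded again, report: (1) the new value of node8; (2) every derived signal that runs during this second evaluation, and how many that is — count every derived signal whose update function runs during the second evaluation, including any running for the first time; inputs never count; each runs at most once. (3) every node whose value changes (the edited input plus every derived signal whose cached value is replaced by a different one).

node8 now evaluates to -3.
Run set: node2, node3, node6 (3 run).
Changed values: input3, node3.
The important point: at node5 every value read last time is unchanged, so the dirty flag clears without a run.

Initial pass — values computed on the first demand:
  node2 = max2(-3, -8) = -3
  node3 = sub(-3, -8) = 5
  node5 = min2(-3, -3) = -3
  node6 = min2(5, -3) = -3
  node8 = min2(-3, -3) = -3

Second demand — change propagation:
  node2: re-runs because input3 -8->-9; new result -3 (unchanged).
  node3: re-runs because input3 -8->-9; new result 6.
  node5: re-examined; everything it read last time is the same (node2 unchanged, input2 unchanged) — cache -3 kept, no run.
  node6: re-runs because node3 5->6; new result -3 (unchanged).
  node8: re-examined; everything it read last time is the same (node5 unchanged, node6 unchanged) — cache -3 kept, no run.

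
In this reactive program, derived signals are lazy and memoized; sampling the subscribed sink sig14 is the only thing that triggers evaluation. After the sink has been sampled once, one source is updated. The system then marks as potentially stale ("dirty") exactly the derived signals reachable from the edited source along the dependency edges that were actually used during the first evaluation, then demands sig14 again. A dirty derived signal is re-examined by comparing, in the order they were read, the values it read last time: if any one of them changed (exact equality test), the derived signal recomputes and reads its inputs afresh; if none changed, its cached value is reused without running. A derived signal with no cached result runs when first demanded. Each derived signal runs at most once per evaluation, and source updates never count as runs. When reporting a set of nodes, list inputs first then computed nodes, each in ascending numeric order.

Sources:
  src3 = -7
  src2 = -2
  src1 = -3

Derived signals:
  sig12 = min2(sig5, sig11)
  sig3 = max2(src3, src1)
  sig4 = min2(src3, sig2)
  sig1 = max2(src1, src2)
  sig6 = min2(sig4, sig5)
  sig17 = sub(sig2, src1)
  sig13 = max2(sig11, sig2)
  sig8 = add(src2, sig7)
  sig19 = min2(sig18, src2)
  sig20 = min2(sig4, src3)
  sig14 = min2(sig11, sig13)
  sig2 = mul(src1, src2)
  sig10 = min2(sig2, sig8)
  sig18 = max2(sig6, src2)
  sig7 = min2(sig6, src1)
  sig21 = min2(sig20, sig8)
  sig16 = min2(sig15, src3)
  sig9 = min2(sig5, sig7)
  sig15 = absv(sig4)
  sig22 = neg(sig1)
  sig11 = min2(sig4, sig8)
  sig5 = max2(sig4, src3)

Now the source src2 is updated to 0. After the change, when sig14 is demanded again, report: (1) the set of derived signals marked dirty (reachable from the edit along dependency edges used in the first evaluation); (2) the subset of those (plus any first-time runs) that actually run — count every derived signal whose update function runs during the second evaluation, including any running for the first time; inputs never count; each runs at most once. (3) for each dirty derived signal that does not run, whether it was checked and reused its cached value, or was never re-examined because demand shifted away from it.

First demand of the output computes:
  sig2 = mul(-3, -2) = 6
  sig4 = min2(-7, 6) = -7
  sig5 = max2(-7, -7) = -7
  sig6 = min2(-7, -7) = -7
  sig7 = min2(-7, -3) = -7
  sig8 = add(-2, -7) = -9
  sig11 = min2(-7, -9) = -9
  sig13 = max2(-9, 6) = 6
  sig14 = min2(-9, 6) = -9

After the edit, cleaning proceeds:
  sig2: a read changed (src2 -2->0) — executes, giving 0.
  sig4: a read changed (sig2 6->0) — executes, giving -7 — identical to its old value.
  sig5: dirty, but its reads are unchanged (sig4 unchanged, src3 unchanged); cached -7 stands.
  sig6: dirty, but its reads are unchanged (sig4 unchanged, sig5 unchanged); cached -7 stands.
  sig7: dirty, but its reads are unchanged (sig6 unchanged, src1 unchanged); cached -7 stands.
  sig8: a read changed (src2 -2->0) — executes, giving -7.
  sig11: a read changed (sig8 -9->-7) — executes, giving -7.
  sig13: a read changed (sig11 -9->-7; sig2 6->0) — executes, giving 0.
  sig14: a read changed (sig11 -9->-7; sig13 6->0) — executes, giving -7.

Note where the cutoff bites: sig5 is checked, finds nothing changed, and keeps its cache.

The edit dirties: sig2, sig4, sig5, sig6, sig7, sig8, sig11, sig13, sig14.
6 derived signals run: sig2, sig4, sig8, sig11, sig13, sig14.
Cache hits after checking: sig5, sig6, sig7.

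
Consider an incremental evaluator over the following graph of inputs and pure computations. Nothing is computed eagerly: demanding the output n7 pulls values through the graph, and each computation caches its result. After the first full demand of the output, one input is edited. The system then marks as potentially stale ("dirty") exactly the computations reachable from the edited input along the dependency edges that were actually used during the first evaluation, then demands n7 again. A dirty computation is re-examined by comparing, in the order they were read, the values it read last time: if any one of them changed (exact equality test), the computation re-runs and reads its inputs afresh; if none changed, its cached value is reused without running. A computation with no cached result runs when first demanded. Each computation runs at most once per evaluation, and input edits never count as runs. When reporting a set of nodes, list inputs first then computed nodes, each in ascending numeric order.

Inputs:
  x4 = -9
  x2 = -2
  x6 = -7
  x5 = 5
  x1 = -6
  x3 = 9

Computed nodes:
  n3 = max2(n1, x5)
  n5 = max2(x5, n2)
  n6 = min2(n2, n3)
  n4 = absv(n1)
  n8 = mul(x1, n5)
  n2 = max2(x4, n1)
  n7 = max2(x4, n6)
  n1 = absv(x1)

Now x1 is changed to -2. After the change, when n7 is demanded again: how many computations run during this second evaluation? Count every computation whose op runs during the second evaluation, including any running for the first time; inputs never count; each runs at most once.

Run set: n1, n2, n3, n6, n7 (5 run).

Initial pass — values computed on the first demand:
  n1 = absv(-6) = 6
  n2 = max2(-9, 6) = 6
  n3 = max2(6, 5) = 6
  n6 = min2(6, 6) = 6
  n7 = max2(-9, 6) = 6

Second demand — change propagation:
  n1: re-runs because x1 -6->-2; new result 2.
  n2: re-runs because n1 6->2; new result 2.
  n3: re-runs because n1 6->2; new result 5.
  n6: re-runs because n2 6->2; n3 6->5; new result 2.
  n7: re-runs because n6 6->2; new result 2.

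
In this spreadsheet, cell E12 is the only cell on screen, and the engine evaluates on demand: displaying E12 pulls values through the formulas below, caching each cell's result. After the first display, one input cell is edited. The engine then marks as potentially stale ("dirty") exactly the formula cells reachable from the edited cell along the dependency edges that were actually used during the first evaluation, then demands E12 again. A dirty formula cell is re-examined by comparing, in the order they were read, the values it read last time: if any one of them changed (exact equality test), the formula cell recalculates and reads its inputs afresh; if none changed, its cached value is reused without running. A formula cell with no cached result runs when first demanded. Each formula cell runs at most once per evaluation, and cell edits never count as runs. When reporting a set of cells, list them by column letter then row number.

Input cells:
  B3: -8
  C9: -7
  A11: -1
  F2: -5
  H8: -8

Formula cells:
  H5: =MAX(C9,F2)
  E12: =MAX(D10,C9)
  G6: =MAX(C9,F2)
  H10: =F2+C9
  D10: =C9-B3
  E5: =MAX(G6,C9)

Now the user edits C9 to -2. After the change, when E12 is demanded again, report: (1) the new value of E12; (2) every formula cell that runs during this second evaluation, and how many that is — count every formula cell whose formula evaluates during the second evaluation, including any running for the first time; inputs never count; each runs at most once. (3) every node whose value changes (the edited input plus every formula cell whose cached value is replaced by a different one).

Initial pass — values computed on the first demand:
  D10 = -7 - -8 = 1
  E12 = MAX(1, -7) = 1

Second demand — change propagation:
  D10: re-runs because C9 -7->-2; new result 6.
  E12: re-runs because D10 1->6; C9 -7->-2; new result 6.

E12 now evaluates to 6.
Run set: D10, E12 (2 run).
Changed values: C9, D10, E12.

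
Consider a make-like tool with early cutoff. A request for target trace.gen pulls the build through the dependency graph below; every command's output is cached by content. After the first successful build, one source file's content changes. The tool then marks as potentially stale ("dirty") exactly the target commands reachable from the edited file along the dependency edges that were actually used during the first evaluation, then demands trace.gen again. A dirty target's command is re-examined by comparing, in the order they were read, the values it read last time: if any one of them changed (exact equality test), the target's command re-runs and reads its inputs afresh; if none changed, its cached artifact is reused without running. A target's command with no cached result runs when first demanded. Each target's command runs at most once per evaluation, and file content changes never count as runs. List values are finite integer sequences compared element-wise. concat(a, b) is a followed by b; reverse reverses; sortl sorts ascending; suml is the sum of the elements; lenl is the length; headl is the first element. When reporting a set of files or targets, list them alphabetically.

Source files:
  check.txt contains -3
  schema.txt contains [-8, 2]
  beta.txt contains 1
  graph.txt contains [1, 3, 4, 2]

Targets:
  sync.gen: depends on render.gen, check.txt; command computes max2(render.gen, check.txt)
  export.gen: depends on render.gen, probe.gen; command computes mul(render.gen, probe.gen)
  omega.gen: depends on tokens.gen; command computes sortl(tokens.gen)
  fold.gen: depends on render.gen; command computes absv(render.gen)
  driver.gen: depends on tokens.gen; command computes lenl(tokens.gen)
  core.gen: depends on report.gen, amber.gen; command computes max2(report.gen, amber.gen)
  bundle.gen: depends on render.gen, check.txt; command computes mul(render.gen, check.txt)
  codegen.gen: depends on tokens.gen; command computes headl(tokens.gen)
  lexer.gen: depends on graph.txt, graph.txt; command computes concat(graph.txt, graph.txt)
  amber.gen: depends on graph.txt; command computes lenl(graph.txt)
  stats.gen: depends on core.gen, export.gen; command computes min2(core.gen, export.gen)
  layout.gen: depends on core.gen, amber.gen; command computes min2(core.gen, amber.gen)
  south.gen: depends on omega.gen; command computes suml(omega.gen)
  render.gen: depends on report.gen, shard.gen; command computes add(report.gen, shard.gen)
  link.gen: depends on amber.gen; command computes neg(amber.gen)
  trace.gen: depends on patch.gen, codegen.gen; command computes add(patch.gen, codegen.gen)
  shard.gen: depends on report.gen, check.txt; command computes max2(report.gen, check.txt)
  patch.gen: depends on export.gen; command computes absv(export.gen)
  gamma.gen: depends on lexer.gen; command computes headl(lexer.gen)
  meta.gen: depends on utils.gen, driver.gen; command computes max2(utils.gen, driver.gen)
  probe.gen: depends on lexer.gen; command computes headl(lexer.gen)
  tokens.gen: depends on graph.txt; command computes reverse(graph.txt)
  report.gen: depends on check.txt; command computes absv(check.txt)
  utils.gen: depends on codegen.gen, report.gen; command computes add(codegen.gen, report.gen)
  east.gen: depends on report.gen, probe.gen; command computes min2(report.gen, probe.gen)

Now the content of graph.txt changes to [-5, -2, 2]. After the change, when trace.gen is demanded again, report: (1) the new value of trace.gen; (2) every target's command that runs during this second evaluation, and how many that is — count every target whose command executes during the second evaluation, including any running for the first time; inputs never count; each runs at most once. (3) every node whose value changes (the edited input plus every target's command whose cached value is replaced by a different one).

Demanding trace.gen again yields 32.
7 target commands run: codegen.gen, export.gen, lexer.gen, patch.gen, probe.gen, tokens.gen, trace.gen.
The nodes whose values change: export.gen, graph.txt, lexer.gen, patch.gen, probe.gen, tokens.gen, trace.gen.

First demand of the output computes:
  lexer.gen = concat([1, 3, 4, 2], [1, 3, 4, 2]) = [1, 3, 4, 2, 1, 3, 4, 2]
  probe.gen = headl([1, 3, 4, 2, 1, 3, 4, 2]) = 1
  report.gen = absv(-3) = 3
  shard.gen = max2(3, -3) = 3
  render.gen = add(3, 3) = 6
  export.gen = mul(6, 1) = 6
  patch.gen = absv(6) = 6
  tokens.gen = reverse([1, 3, 4, 2]) = [2, 4, 3, 1]
  codegen.gen = headl([2, 4, 3, 1]) = 2
  trace.gen = add(6, 2) = 8

After the edit, cleaning proceeds:
  lexer.gen: a read changed (graph.txt [1, 3, 4, 2]->[-5, -2, 2]; graph.txt [1, 3, 4, 2]->[-5, -2, 2]) — executes, giving [-5, -2, 2, -5, -2, 2].
  probe.gen: a read changed (lexer.gen [1, 3, 4, 2, 1, 3, 4, 2]->[-5, -2, 2, -5, -2, 2]) — executes, giving -5.
  export.gen: a read changed (probe.gen 1->-5) — executes, giving -30.
  patch.gen: a read changed (export.gen 6->-30) — executes, giving 30.
  tokens.gen: a read changed (graph.txt [1, 3, 4, 2]->[-5, -2, 2]) — executes, giving [2, -2, -5].
  codegen.gen: a read changed (tokens.gen [2, 4, 3, 1]->[2, -2, -5]) — executes, giving 2 — identical to its old value.
  trace.gen: a read changed (patch.gen 6->30) — executes, giving 32.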